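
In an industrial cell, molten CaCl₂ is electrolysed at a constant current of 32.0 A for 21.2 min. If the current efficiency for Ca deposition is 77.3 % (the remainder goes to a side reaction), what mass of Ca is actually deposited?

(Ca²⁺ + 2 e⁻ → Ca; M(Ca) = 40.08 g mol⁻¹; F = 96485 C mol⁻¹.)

Q = I·t = 32.00 × 1272.0 = 40700 C.
n(e⁻) = 40700/96485 = 0.4219 mol; theoretically n(Ca) = 0.4219/2 = 0.2109 mol, m_theo = 8.454 g.
At 77.3 % efficiency, m_actual = 0.773 × 8.454 = 6.54 g.

6.54 g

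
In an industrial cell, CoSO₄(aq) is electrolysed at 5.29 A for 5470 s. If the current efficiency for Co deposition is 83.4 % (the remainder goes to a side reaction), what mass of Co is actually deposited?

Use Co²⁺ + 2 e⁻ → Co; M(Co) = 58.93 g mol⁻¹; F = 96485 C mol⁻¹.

7.37 g

Q = I·t = 5.290 × 5470.0 = 28940 C.
n(e⁻) = 28940/96485 = 0.2999 mol; theoretically n(Co) = 0.2999/2 = 0.1500 mol, m_theo = 8.837 g.
At 83.4 % efficiency, m_actual = 0.834 × 8.837 = 7.37 g.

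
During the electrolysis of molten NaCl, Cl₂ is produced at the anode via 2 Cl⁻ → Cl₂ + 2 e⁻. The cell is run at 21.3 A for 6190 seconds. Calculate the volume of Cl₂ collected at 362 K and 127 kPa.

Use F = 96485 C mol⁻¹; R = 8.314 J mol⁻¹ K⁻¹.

16.2 L

Q = I·t = 21.30 A × 6190.0 s = 131800 C.
n(e⁻) = Q/F = 131800 / 96485 = 1.367 mol.
2 electrons are transferred per Cl₂ molecule, so n(Cl₂) = 1.367 / 2 = 0.6833 mol.
V = nRT/P = (0.6833 × 8.314 × 362) / (127 × 10³ Pa) = 0.0162 m³ = 16.2 L.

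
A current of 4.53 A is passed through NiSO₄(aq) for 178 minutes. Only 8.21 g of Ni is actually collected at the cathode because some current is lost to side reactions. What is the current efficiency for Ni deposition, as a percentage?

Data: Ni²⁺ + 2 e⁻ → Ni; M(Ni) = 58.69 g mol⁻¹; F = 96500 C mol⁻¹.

55.8 %

Q = I·t = 4.530 × 10680 = 48380 C; n(e⁻) = 48380/96500 = 0.5014 mol.
Theoretical n(Ni) = n(e⁻)/2 = 0.2507 mol, i.e. m_theo = 0.2507 × 58.69 = 14.71 g.
Efficiency = m_actual / m_theo = 8.21 / 14.71 = 55.8 %.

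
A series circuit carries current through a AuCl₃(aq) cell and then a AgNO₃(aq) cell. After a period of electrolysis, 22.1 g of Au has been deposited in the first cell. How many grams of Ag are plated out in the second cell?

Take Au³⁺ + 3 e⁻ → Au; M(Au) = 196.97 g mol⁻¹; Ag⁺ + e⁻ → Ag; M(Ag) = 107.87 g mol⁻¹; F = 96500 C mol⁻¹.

n(Au) = 22.1 / 196.97 = 0.1122 mol.
Since Au³⁺ + 3 e⁻ → Au, n(e⁻) passed = 3 × 0.1122 = 0.3366 mol.
Cells in series carry the same charge, so the same 0.3366 mol of electrons passes through cell 2.
Ag⁺ + e⁻ → Ag, so n(Ag) = 0.3366 / 1 = 0.3366 mol.
m(Ag) = 0.3366 × 107.87 = 36.3 g.

36.3 g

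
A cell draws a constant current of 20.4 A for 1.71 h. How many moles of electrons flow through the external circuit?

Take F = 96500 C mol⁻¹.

1.30 mol

Q = I·t = 20.40 A × 6156.0 s = 125600 C.
n(e⁻) = Q/F = 125600 / 96500 = 1.30 mol.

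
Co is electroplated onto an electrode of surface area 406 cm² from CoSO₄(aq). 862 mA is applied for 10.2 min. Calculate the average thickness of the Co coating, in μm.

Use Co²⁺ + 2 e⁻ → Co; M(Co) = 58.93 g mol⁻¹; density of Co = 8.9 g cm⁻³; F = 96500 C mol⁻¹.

Q = I·t = 0.8620 × 612.00 = 527.5 C; n(e⁻) = 0.005467 mol.
n(Co) = n(e⁻)/2 = 0.002733 mol, so m = 0.002733 × 58.93 = 0.1611 g.
Volume = m/ρ = 0.1611 / 8.9 = 0.01810 cm³.
Thickness = V/A = 0.01810 / 406 = 4.46 × 10⁻⁵ cm = 0.446 μm.

0.446 μm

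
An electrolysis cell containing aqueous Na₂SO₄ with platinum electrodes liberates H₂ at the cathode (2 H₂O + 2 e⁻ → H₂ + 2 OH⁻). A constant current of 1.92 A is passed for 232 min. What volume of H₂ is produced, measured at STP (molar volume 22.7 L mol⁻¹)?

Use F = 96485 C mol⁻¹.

3.14 L

Q = I·t = 1.920 A × 13920 s = 26730 C.
n(e⁻) = Q/F = 26730 / 96485 = 0.2770 mol.
2 electrons are transferred per H₂ molecule, so n(H₂) = 0.2770 / 2 = 0.1385 mol.
V = n × V_m = 0.1385 × 22.7 = 3.14 L.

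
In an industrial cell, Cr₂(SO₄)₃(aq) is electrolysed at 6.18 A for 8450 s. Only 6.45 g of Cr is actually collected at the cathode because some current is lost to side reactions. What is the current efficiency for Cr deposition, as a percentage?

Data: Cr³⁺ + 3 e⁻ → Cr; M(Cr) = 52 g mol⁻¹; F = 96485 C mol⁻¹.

Q = I·t = 6.180 × 8450.0 = 52220 C; n(e⁻) = 52220/96485 = 0.5412 mol.
Theoretical n(Cr) = n(e⁻)/3 = 0.1804 mol, i.e. m_theo = 0.1804 × 52 = 9.381 g.
Efficiency = m_actual / m_theo = 6.45 / 9.381 = 68.8 %.

68.8 %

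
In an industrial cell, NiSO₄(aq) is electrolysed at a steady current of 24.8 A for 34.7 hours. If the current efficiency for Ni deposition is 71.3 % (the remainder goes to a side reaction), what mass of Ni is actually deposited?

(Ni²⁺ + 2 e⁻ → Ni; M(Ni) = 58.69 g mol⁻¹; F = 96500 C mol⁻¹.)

Q = I·t = 24.80 × 124920 = 3098000 C.
n(e⁻) = 3098000/96500 = 32.10 mol; theoretically n(Ni) = 32.10/2 = 16.05 mol, m_theo = 942.1 g.
At 71.3 % efficiency, m_actual = 0.713 × 942.1 = 672 g.

672 g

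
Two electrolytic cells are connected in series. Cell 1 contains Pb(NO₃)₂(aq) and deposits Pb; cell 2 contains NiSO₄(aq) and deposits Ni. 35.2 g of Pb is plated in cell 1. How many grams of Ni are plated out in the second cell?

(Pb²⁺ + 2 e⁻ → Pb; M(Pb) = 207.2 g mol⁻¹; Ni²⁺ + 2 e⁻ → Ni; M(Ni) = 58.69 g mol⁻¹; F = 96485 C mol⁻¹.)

n(Pb) = 35.2 / 207.2 = 0.1699 mol.
Since Pb²⁺ + 2 e⁻ → Pb, n(e⁻) passed = 2 × 0.1699 = 0.3398 mol.
Cells in series carry the same charge, so the same 0.3398 mol of electrons passes through cell 2.
Ni²⁺ + 2 e⁻ → Ni, so n(Ni) = 0.3398 / 2 = 0.1699 mol.
m(Ni) = 0.1699 × 58.69 = 9.97 g.

9.97 g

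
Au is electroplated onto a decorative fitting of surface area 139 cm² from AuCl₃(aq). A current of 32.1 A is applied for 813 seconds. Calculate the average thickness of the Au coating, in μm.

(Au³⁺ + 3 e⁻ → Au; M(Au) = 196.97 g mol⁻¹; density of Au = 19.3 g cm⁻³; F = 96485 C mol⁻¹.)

Q = I·t = 32.10 × 813.00 = 26100 C; n(e⁻) = 0.2705 mol.
n(Au) = n(e⁻)/3 = 0.09016 mol, so m = 0.09016 × 196.97 = 17.76 g.
Volume = m/ρ = 17.76 / 19.3 = 0.9201 cm³.
Thickness = V/A = 0.9201 / 139 = 0.00662 cm = 66.2 μm.

66.2 μm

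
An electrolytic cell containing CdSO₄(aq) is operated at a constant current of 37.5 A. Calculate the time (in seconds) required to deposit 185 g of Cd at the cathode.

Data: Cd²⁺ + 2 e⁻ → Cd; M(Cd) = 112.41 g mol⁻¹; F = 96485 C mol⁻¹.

8470 s

n(Cd) = m/M = 185 / 112.41 = 1.646 mol.
Each Cd atom requires 2 electrons, so n(e⁻) = 2 × 1.646 = 3.292 mol.
Q = n(e⁻)·F = 3.292 × 96485 = 317600 C.
t = Q/I = 317600 / 37.50 A = 8469 s.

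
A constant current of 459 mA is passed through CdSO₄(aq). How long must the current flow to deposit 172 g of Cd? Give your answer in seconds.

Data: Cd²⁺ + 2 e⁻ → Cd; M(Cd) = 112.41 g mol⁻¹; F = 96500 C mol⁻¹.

6.43 × 10⁵ s

n(Cd) = m/M = 172 / 112.41 = 1.530 mol.
Each Cd atom requires 2 electrons, so n(e⁻) = 2 × 1.530 = 3.060 mol.
Q = n(e⁻)·F = 3.060 × 96500 = 295300 C.
t = Q/I = 295300 / 0.4590 A = 643400 s.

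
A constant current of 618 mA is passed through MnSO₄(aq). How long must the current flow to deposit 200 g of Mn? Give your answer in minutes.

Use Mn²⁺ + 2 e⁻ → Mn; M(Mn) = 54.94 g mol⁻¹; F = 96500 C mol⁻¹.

18900 min

n(Mn) = m/M = 200 / 54.94 = 3.640 mol.
Each Mn atom requires 2 electrons, so n(e⁻) = 2 × 3.640 = 7.281 mol.
Q = n(e⁻)·F = 7.281 × 96500 = 702600 C.
t = Q/I = 702600 / 0.6180 A = 1137000 s = 18900 min.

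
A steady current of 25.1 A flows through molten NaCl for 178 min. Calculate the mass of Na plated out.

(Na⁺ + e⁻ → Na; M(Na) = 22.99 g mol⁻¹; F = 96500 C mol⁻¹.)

Q = I·t = 25.10 A × 10680 s = 268100 C.
n(e⁻) = Q/F = 268100 / 96500 = 2.778 mol.
Na⁺ + e⁻ → Na, so n(Na) = n(e⁻)/1 = 2.778 mol.
m = n·M = 2.778 × 22.99 = 63.9 g.

63.9 g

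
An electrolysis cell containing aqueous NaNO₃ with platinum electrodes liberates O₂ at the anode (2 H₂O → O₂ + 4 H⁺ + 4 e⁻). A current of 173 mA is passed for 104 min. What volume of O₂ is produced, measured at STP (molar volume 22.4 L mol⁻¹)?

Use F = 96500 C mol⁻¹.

Q = I·t = 0.1730 A × 6240.0 s = 1080 C.
n(e⁻) = Q/F = 1080 / 96500 = 0.01119 mol.
4 electrons are transferred per O₂ molecule, so n(O₂) = 0.01119 / 4 = 0.002797 mol.
V = n × V_m = 0.002797 × 22.4 = 0.0626 L.

0.0626 L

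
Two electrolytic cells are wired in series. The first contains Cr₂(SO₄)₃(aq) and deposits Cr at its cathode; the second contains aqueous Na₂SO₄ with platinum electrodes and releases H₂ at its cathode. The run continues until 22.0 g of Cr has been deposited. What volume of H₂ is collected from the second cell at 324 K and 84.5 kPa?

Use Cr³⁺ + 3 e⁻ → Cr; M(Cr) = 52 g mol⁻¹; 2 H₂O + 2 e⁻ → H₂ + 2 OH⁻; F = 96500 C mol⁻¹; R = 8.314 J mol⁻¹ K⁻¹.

n(Cr) = 22.0 / 52 = 0.4231 mol, so n(e⁻) = 3 × 0.4231 = 1.269 mol.
The cells are in series, so the same 1.269 mol of electrons passes through the second cell.
2 H₂O + 2 e⁻ → H₂ + 2 OH⁻ — 2 mol e⁻ per mol H₂, so n(H₂) = 1.269/2 = 0.6346 mol.
V = nRT/P = (0.6346 × 8.314 × 324) / (84.5 × 10³) = 0.0202 m³ = 20.2 L.

20.2 L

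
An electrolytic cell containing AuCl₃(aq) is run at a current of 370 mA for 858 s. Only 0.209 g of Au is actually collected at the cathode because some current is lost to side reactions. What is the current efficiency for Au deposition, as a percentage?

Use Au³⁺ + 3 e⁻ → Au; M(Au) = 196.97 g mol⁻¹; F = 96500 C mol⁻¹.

Q = I·t = 0.3700 × 858.00 = 317.5 C; n(e⁻) = 317.5/96500 = 0.003290 mol.
Theoretical n(Au) = n(e⁻)/3 = 0.001097 mol, i.e. m_theo = 0.001097 × 196.97 = 0.2160 g.
Efficiency = m_actual / m_theo = 0.209 / 0.2160 = 96.8 %.

96.8 %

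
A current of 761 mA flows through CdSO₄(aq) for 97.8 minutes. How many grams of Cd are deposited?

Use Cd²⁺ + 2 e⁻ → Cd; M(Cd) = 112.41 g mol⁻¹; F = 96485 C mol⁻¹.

Q = I·t = 0.7610 A × 5868.0 s = 4466 C.
n(e⁻) = Q/F = 4466 / 96485 = 0.04628 mol.
Cd²⁺ + 2 e⁻ → Cd, so n(Cd) = n(e⁻)/2 = 0.02314 mol.
m = n·M = 0.02314 × 112.41 = 2.60 g.

2.60 g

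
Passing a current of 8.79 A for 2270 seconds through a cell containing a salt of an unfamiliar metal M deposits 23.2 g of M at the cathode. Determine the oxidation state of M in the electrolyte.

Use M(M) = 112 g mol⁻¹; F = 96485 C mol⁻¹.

Q = I·t = 8.790 A × 2270.0 s = 19950 C, so n(e⁻) = 19950/96485 = 0.2068 mol.
n(M) deposited = 23.2 / 112 = 0.2071 mol.
Electrons per atom = n(e⁻)/n(M) = 0.2068 / 0.2071 = 0.998 ≈ 1, so the ion is M⁺.

+1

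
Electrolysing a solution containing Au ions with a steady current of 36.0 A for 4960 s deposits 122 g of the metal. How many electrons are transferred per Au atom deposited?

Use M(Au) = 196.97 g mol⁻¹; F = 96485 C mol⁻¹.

3

Q = I·t = 36.00 A × 4960.0 s = 178600 C, so n(e⁻) = 178600/96485 = 1.851 mol.
n(Au) deposited = 122 / 196.97 = 0.6194 mol.
Electrons per atom = n(e⁻)/n(Au) = 1.851 / 0.6194 = 2.99 ≈ 3, so the ion is Au³⁺.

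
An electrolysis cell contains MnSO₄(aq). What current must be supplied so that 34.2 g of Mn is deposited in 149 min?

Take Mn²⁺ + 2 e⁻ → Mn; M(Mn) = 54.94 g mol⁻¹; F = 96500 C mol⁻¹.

13.4 A

n(Mn) = 34.2 / 54.94 = 0.6225 mol.
n(e⁻) = 2 × 0.6225 = 1.245 mol.
Q = n(e⁻)·F = 1.245 × 96500 = 120100 C.
I = Q/t = 120100 / 8940.0 s = 13.4 A.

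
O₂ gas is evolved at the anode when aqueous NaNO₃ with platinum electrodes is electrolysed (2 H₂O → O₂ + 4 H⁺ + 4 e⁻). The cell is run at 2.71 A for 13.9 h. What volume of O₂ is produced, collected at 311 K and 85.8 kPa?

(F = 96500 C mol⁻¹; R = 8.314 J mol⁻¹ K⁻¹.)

Q = I·t = 2.710 A × 50040 s = 135600 C.
n(e⁻) = Q/F = 135600 / 96500 = 1.405 mol.
4 electrons are transferred per O₂ molecule, so n(O₂) = 1.405 / 4 = 0.3513 mol.
V = nRT/P = (0.3513 × 8.314 × 311) / (85.8 × 10³ Pa) = 0.0106 m³ = 10.6 L.

10.6 L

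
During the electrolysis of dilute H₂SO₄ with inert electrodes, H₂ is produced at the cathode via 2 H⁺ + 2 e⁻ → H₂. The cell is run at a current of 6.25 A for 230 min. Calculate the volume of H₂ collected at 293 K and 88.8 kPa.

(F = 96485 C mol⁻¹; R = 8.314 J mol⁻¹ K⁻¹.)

Q = I·t = 6.250 A × 13800 s = 86250 C.
n(e⁻) = Q/F = 86250 / 96485 = 0.8939 mol.
2 electrons are transferred per H₂ molecule, so n(H₂) = 0.8939 / 2 = 0.4470 mol.
V = nRT/P = (0.4470 × 8.314 × 293) / (88.8 × 10³ Pa) = 0.0123 m³ = 12.3 L.

12.3 L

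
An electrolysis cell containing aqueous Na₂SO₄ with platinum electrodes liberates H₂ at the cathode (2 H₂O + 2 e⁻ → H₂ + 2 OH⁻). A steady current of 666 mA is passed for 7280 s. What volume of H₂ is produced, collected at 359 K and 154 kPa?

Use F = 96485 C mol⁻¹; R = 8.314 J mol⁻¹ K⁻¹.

0.487 L

Q = I·t = 0.6660 A × 7280.0 s = 4848 C.
n(e⁻) = Q/F = 4848 / 96485 = 0.05025 mol.
2 electrons are transferred per H₂ molecule, so n(H₂) = 0.05025 / 2 = 0.02513 mol.
V = nRT/P = (0.02513 × 8.314 × 359) / (154 × 10³ Pa) = 4.87 × 10⁻⁴ m³ = 0.487 L.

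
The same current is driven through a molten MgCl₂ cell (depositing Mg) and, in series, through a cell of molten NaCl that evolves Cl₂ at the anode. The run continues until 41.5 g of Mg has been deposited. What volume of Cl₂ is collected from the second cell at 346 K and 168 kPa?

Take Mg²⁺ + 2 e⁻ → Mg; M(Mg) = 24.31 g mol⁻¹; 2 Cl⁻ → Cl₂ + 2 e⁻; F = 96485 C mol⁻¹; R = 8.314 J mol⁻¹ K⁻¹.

29.2 L

n(Mg) = 41.5 / 24.31 = 1.707 mol, so n(e⁻) = 2 × 1.707 = 3.414 mol.
The cells are in series, so the same 3.414 mol of electrons passes through the second cell.
2 Cl⁻ → Cl₂ + 2 e⁻ — 2 mol e⁻ per mol Cl₂, so n(Cl₂) = 3.414/2 = 1.707 mol.
V = nRT/P = (1.707 × 8.314 × 346) / (168 × 10³) = 0.0292 m³ = 29.2 L.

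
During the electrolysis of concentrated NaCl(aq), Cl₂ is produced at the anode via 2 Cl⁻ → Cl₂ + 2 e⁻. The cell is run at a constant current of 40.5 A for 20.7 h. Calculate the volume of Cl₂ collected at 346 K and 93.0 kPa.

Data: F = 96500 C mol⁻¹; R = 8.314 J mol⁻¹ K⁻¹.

Q = I·t = 40.50 A × 74520 s = 3018000 C.
n(e⁻) = Q/F = 3018000 / 96500 = 31.28 mol.
2 electrons are transferred per Cl₂ molecule, so n(Cl₂) = 31.28 / 2 = 15.64 mol.
V = nRT/P = (15.64 × 8.314 × 346) / (93.0 × 10³ Pa) = 0.484 m³ = 484 L.

484 L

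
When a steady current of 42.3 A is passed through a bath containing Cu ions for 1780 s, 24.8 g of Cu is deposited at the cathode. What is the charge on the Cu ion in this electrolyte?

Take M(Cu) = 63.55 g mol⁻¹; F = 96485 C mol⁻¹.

+2

Q = I·t = 42.30 A × 1780.0 s = 75290 C, so n(e⁻) = 75290/96485 = 0.7804 mol.
n(Cu) deposited = 24.8 / 63.55 = 0.3902 mol.
Electrons per atom = n(e⁻)/n(Cu) = 0.7804 / 0.3902 = 2.00 ≈ 2, so the ion is Cu²⁺.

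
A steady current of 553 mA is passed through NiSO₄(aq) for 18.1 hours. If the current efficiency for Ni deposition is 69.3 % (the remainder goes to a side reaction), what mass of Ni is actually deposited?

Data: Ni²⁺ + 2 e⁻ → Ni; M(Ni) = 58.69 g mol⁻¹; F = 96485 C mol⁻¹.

7.59 g

Q = I·t = 0.5530 × 65160 = 36030 C.
n(e⁻) = 36030/96485 = 0.3735 mol; theoretically n(Ni) = 0.3735/2 = 0.1867 mol, m_theo = 10.96 g.
At 69.3 % efficiency, m_actual = 0.693 × 10.96 = 7.59 g.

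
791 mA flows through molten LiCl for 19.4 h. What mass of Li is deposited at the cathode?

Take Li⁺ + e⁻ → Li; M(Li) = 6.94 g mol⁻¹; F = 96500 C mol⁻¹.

3.97 g

Q = I·t = 0.7910 A × 69840 s = 55240 C.
n(e⁻) = Q/F = 55240 / 96500 = 0.5725 mol.
Li⁺ + e⁻ → Li, so n(Li) = n(e⁻)/1 = 0.5725 mol.
m = n·M = 0.5725 × 6.94 = 3.97 g.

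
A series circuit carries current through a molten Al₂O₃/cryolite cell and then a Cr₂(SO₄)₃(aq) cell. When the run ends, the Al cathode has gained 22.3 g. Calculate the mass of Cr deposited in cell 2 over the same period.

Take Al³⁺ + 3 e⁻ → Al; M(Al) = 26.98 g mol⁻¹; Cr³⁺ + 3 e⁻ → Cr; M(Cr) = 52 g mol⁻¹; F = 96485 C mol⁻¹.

43.0 g

n(Al) = 22.3 / 26.98 = 0.8265 mol.
Since Al³⁺ + 3 e⁻ → Al, n(e⁻) passed = 3 × 0.8265 = 2.480 mol.
Cells in series carry the same charge, so the same 2.480 mol of electrons passes through cell 2.
Cr³⁺ + 3 e⁻ → Cr, so n(Cr) = 2.480 / 3 = 0.8265 mol.
m(Cr) = 0.8265 × 52 = 43.0 g.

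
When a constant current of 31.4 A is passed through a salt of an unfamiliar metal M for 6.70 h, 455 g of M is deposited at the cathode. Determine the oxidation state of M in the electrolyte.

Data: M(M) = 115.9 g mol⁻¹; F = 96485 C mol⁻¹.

Q = I·t = 31.40 A × 24120 s = 757400 C, so n(e⁻) = 757400/96485 = 7.850 mol.
n(M) deposited = 455 / 115.9 = 3.926 mol.
Electrons per atom = n(e⁻)/n(M) = 7.850 / 3.926 = 2.00 ≈ 2, so the ion is M²⁺.

+2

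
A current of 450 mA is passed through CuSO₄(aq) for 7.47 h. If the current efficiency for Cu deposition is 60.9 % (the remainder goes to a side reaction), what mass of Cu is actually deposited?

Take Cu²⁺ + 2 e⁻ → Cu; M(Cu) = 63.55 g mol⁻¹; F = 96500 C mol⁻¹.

2.43 g

Q = I·t = 0.4500 × 26892 = 12100 C.
n(e⁻) = 12100/96500 = 0.1254 mol; theoretically n(Cu) = 0.1254/2 = 0.06270 mol, m_theo = 3.985 g.
At 60.9 % efficiency, m_actual = 0.609 × 3.985 = 2.43 g.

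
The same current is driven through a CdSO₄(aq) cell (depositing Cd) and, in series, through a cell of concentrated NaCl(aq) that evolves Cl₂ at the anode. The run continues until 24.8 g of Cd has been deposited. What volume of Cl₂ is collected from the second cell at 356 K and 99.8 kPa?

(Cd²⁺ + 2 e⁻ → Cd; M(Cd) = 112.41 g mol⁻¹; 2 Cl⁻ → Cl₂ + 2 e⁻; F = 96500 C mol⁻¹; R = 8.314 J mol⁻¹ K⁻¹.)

6.54 L

n(Cd) = 24.8 / 112.41 = 0.2206 mol, so n(e⁻) = 2 × 0.2206 = 0.4412 mol.
The cells are in series, so the same 0.4412 mol of electrons passes through the second cell.
2 Cl⁻ → Cl₂ + 2 e⁻ — 2 mol e⁻ per mol Cl₂, so n(Cl₂) = 0.4412/2 = 0.2206 mol.
V = nRT/P = (0.2206 × 8.314 × 356) / (99.8 × 10³) = 0.00654 m³ = 6.54 L.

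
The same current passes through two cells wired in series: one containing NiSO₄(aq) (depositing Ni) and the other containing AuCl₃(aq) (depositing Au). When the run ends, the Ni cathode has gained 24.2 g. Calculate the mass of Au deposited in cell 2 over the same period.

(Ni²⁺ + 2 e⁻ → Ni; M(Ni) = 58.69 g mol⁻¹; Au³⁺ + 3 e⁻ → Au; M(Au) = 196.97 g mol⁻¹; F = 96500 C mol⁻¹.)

54.1 g

n(Ni) = 24.2 / 58.69 = 0.4123 mol.
Since Ni²⁺ + 2 e⁻ → Ni, n(e⁻) passed = 2 × 0.4123 = 0.8247 mol.
Cells in series carry the same charge, so the same 0.8247 mol of electrons passes through cell 2.
Au³⁺ + 3 e⁻ → Au, so n(Au) = 0.8247 / 3 = 0.2749 mol.
m(Au) = 0.2749 × 196.97 = 54.1 g.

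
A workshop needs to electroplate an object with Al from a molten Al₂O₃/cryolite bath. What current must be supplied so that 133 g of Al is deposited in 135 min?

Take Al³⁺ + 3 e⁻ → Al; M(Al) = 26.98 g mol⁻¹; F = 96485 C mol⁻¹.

n(Al) = 133 / 26.98 = 4.930 mol.
n(e⁻) = 3 × 4.930 = 14.79 mol.
Q = n(e⁻)·F = 14.79 × 96485 = 1427000 C.
I = Q/t = 1427000 / 8100.0 s = 176 A.

176 A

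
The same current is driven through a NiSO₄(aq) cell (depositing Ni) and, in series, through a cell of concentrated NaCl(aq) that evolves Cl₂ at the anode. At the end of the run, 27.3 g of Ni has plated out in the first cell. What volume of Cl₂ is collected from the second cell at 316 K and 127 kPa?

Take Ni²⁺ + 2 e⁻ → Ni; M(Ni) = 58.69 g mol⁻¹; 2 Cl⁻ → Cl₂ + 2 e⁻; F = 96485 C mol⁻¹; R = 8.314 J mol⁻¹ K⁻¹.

n(Ni) = 27.3 / 58.69 = 0.4652 mol, so n(e⁻) = 2 × 0.4652 = 0.9303 mol.
The cells are in series, so the same 0.9303 mol of electrons passes through the second cell.
2 Cl⁻ → Cl₂ + 2 e⁻ — 2 mol e⁻ per mol Cl₂, so n(Cl₂) = 0.9303/2 = 0.4652 mol.
V = nRT/P = (0.4652 × 8.314 × 316) / (127 × 10³) = 0.00962 m³ = 9.62 L.

9.62 L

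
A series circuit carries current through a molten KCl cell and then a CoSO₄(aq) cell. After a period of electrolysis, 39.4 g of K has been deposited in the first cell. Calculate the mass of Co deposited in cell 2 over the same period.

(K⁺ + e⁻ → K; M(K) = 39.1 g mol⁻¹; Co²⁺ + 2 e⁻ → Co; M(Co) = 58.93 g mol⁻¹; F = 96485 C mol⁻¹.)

n(K) = 39.4 / 39.1 = 1.008 mol.
Since K⁺ + e⁻ → K, n(e⁻) passed = 1 × 1.008 = 1.008 mol.
Cells in series carry the same charge, so the same 1.008 mol of electrons passes through cell 2.
Co²⁺ + 2 e⁻ → Co, so n(Co) = 1.008 / 2 = 0.5038 mol.
m(Co) = 0.5038 × 58.93 = 29.7 g.

29.7 g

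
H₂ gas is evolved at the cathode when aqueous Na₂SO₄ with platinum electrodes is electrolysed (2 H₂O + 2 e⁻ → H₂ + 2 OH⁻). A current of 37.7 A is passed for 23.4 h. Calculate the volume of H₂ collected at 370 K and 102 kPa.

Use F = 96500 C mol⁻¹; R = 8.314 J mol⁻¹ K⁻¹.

496 L

Q = I·t = 37.70 A × 84240 s = 3176000 C.
n(e⁻) = Q/F = 3176000 / 96500 = 32.91 mol.
2 electrons are transferred per H₂ molecule, so n(H₂) = 32.91 / 2 = 16.46 mol.
V = nRT/P = (16.46 × 8.314 × 370) / (102 × 10³ Pa) = 0.496 m³ = 496 L.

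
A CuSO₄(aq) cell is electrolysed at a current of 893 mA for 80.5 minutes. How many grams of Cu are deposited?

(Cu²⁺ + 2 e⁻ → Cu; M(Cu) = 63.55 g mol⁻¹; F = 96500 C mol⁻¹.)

1.42 g

Q = I·t = 0.8930 A × 4830.0 s = 4313 C.
n(e⁻) = Q/F = 4313 / 96500 = 0.04470 mol.
Cu²⁺ + 2 e⁻ → Cu, so n(Cu) = n(e⁻)/2 = 0.02235 mol.
m = n·M = 0.02235 × 63.55 = 1.42 g.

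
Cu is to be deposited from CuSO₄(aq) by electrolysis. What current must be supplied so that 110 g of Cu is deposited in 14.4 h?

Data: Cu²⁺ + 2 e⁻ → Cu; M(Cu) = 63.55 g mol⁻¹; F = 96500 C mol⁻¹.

n(Cu) = 110 / 63.55 = 1.731 mol.
n(e⁻) = 2 × 1.731 = 3.462 mol.
Q = n(e⁻)·F = 3.462 × 96500 = 334100 C.
I = Q/t = 334100 / 51840 s = 6.44 A.

6.44 A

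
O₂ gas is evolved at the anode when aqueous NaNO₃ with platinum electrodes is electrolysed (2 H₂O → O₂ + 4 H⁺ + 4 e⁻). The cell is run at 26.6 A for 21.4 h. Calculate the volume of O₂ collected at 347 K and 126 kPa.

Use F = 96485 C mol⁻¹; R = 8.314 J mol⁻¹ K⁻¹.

Q = I·t = 26.60 A × 77040 s = 2049000 C.
n(e⁻) = Q/F = 2049000 / 96485 = 21.24 mol.
4 electrons are transferred per O₂ molecule, so n(O₂) = 21.24 / 4 = 5.310 mol.
V = nRT/P = (5.310 × 8.314 × 347) / (126 × 10³ Pa) = 0.122 m³ = 122 L.

122 L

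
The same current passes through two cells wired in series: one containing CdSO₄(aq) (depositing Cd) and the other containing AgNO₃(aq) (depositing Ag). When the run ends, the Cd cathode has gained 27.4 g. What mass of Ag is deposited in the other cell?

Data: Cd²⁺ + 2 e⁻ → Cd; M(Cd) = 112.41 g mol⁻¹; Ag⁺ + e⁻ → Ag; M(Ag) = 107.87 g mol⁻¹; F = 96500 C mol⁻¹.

52.6 g

n(Cd) = 27.4 / 112.41 = 0.2438 mol.
Since Cd²⁺ + 2 e⁻ → Cd, n(e⁻) passed = 2 × 0.2438 = 0.4875 mol.
Cells in series carry the same charge, so the same 0.4875 mol of electrons passes through cell 2.
Ag⁺ + e⁻ → Ag, so n(Ag) = 0.4875 / 1 = 0.4875 mol.
m(Ag) = 0.4875 × 107.87 = 52.6 g.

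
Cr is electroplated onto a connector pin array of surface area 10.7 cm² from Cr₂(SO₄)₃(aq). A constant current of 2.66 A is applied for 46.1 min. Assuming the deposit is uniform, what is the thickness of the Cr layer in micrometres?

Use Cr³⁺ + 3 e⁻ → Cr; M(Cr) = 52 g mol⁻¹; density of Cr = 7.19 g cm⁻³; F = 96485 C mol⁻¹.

Q = I·t = 2.660 × 2766.0 = 7358 C; n(e⁻) = 0.07626 mol.
n(Cr) = n(e⁻)/3 = 0.02542 mol, so m = 0.02542 × 52 = 1.322 g.
Volume = m/ρ = 1.322 / 7.19 = 0.1838 cm³.
Thickness = V/A = 0.1838 / 10.7 = 0.0172 cm = 172 μm.

172 μm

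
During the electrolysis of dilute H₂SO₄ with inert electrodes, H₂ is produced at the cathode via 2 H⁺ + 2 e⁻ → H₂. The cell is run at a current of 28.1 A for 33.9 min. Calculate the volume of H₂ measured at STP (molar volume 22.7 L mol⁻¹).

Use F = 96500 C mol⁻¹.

Q = I·t = 28.10 A × 2034.0 s = 57160 C.
n(e⁻) = Q/F = 57160 / 96500 = 0.5923 mol.
2 electrons are transferred per H₂ molecule, so n(H₂) = 0.5923 / 2 = 0.2961 mol.
V = n × V_m = 0.2961 × 22.7 = 6.72 L.

6.72 L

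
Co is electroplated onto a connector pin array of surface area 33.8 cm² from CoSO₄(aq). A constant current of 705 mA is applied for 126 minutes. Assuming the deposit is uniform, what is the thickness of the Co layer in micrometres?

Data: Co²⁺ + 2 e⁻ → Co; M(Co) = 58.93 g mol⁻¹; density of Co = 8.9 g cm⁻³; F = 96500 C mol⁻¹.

54.1 μm

Q = I·t = 0.7050 × 7560.0 = 5330 C; n(e⁻) = 0.05523 mol.
n(Co) = n(e⁻)/2 = 0.02762 mol, so m = 0.02762 × 58.93 = 1.627 g.
Volume = m/ρ = 1.627 / 8.9 = 0.1829 cm³.
Thickness = V/A = 0.1829 / 33.8 = 0.00541 cm = 54.1 μm.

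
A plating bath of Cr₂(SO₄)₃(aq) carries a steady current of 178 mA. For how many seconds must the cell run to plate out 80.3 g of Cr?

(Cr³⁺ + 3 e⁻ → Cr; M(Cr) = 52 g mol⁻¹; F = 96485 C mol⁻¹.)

n(Cr) = m/M = 80.3 / 52 = 1.544 mol.
Each Cr atom requires 3 electrons, so n(e⁻) = 3 × 1.544 = 4.633 mol.
Q = n(e⁻)·F = 4.633 × 96485 = 447000 C.
t = Q/I = 447000 / 0.1780 A = 2511000 s.

2.51 × 10⁶ s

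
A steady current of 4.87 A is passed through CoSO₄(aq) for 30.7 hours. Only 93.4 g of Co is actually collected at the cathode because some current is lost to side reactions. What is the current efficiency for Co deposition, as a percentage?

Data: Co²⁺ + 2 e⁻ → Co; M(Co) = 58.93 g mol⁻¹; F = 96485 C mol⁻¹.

56.8 %

Q = I·t = 4.870 × 110520 = 538200 C; n(e⁻) = 538200/96485 = 5.578 mol.
Theoretical n(Co) = n(e⁻)/2 = 2.789 mol, i.e. m_theo = 2.789 × 58.93 = 164.4 g.
Efficiency = m_actual / m_theo = 93.4 / 164.4 = 56.8 %.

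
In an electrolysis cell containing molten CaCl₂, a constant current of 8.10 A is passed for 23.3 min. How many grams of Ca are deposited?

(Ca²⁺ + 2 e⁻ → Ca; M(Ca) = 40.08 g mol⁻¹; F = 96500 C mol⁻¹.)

2.35 g

Q = I·t = 8.100 A × 1398.0 s = 11320 C.
n(e⁻) = Q/F = 11320 / 96500 = 0.1173 mol.
Ca²⁺ + 2 e⁻ → Ca, so n(Ca) = n(e⁻)/2 = 0.05867 mol.
m = n·M = 0.05867 × 40.08 = 2.35 g.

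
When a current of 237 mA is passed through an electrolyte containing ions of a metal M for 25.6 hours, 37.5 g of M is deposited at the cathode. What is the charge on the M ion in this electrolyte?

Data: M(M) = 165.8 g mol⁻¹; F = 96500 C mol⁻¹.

+1

Q = I·t = 0.2370 A × 92160 s = 21840 C, so n(e⁻) = 21840/96500 = 0.2263 mol.
n(M) deposited = 37.5 / 165.8 = 0.2262 mol.
Electrons per atom = n(e⁻)/n(M) = 0.2263 / 0.2262 = 1.00 ≈ 1, so the ion is M⁺.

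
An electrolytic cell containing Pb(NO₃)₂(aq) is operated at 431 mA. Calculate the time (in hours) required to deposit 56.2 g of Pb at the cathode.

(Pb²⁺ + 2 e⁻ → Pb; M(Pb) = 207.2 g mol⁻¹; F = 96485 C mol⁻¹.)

33.7 h

n(Pb) = m/M = 56.2 / 207.2 = 0.2712 mol.
Each Pb atom requires 2 electrons, so n(e⁻) = 2 × 0.2712 = 0.5425 mol.
Q = n(e⁻)·F = 0.5425 × 96485 = 52340 C.
t = Q/I = 52340 / 0.4310 A = 121400 s = 33.7 h.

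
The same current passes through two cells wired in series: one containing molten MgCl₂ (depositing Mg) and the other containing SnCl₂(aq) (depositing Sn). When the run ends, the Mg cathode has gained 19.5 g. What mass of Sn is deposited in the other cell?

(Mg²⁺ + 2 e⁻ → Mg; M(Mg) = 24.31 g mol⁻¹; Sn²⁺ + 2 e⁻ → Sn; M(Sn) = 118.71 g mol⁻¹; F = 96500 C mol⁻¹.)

n(Mg) = 19.5 / 24.31 = 0.8021 mol.
Since Mg²⁺ + 2 e⁻ → Mg, n(e⁻) passed = 2 × 0.8021 = 1.604 mol.
Cells in series carry the same charge, so the same 1.604 mol of electrons passes through cell 2.
Sn²⁺ + 2 e⁻ → Sn, so n(Sn) = 1.604 / 2 = 0.8021 mol.
m(Sn) = 0.8021 × 118.71 = 95.2 g.

95.2 g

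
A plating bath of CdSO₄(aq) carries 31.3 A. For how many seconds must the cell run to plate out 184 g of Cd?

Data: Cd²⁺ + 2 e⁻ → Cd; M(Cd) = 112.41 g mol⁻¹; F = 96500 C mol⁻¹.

10100 s

n(Cd) = m/M = 184 / 112.41 = 1.637 mol.
Each Cd atom requires 2 electrons, so n(e⁻) = 2 × 1.637 = 3.274 mol.
Q = n(e⁻)·F = 3.274 × 96500 = 315900 C.
t = Q/I = 315900 / 31.30 A = 10090 s.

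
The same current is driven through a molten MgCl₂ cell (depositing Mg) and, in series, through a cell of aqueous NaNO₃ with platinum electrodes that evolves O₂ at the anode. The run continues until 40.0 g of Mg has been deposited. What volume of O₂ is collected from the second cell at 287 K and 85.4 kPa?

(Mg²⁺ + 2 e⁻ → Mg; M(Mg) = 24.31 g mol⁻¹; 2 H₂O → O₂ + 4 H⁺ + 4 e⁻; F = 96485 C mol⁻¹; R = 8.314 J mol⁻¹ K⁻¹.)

n(Mg) = 40.0 / 24.31 = 1.645 mol, so n(e⁻) = 2 × 1.645 = 3.291 mol.
The cells are in series, so the same 3.291 mol of electrons passes through the second cell.
2 H₂O → O₂ + 4 H⁺ + 4 e⁻ — 4 mol e⁻ per mol O₂, so n(O₂) = 3.291/4 = 0.8227 mol.
V = nRT/P = (0.8227 × 8.314 × 287) / (85.4 × 10³) = 0.0230 m³ = 23.0 L.

23.0 L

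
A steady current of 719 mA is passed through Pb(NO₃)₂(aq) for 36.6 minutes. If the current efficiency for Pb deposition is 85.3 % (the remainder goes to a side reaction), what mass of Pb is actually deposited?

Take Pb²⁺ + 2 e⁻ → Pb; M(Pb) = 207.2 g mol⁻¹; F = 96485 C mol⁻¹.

Q = I·t = 0.7190 × 2196.0 = 1579 C.
n(e⁻) = 1579/96485 = 0.01636 mol; theoretically n(Pb) = 0.01636/2 = 0.008182 mol, m_theo = 1.695 g.
At 85.3 % efficiency, m_actual = 0.853 × 1.695 = 1.45 g.

1.45 g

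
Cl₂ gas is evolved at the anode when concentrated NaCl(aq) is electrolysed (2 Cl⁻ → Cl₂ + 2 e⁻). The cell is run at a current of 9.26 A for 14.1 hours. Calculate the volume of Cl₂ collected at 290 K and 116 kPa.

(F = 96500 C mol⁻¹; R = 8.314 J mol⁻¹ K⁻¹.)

Q = I·t = 9.260 A × 50760 s = 470000 C.
n(e⁻) = Q/F = 470000 / 96500 = 4.871 mol.
2 electrons are transferred per Cl₂ molecule, so n(Cl₂) = 4.871 / 2 = 2.435 mol.
V = nRT/P = (2.435 × 8.314 × 290) / (116 × 10³ Pa) = 0.0506 m³ = 50.6 L.

50.6 L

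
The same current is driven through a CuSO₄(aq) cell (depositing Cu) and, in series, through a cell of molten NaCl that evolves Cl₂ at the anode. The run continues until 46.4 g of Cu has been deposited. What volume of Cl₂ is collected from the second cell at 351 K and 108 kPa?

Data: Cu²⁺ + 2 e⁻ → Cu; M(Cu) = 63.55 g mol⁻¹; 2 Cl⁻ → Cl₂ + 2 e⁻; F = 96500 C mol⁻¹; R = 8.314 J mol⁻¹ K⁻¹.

n(Cu) = 46.4 / 63.55 = 0.7301 mol, so n(e⁻) = 2 × 0.7301 = 1.460 mol.
The cells are in series, so the same 1.460 mol of electrons passes through the second cell.
2 Cl⁻ → Cl₂ + 2 e⁻ — 2 mol e⁻ per mol Cl₂, so n(Cl₂) = 1.460/2 = 0.7301 mol.
V = nRT/P = (0.7301 × 8.314 × 351) / (108 × 10³) = 0.0197 m³ = 19.7 L.

19.7 L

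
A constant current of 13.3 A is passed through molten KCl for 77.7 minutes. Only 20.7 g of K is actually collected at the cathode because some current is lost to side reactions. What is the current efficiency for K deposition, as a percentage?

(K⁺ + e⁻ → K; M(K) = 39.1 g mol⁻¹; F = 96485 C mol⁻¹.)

Q = I·t = 13.30 × 4662.0 = 62000 C; n(e⁻) = 62000/96485 = 0.6426 mol.
Theoretical n(K) = n(e⁻)/1 = 0.6426 mol, i.e. m_theo = 0.6426 × 39.1 = 25.13 g.
Efficiency = m_actual / m_theo = 20.7 / 25.13 = 82.4 %.

82.4 %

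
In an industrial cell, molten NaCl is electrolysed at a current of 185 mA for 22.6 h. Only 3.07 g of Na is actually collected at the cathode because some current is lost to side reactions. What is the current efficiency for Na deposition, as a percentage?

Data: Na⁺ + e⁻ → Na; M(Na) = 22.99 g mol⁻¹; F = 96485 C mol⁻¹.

85.6 %

Q = I·t = 0.1850 × 81360 = 15050 C; n(e⁻) = 15050/96485 = 0.1560 mol.
Theoretical n(Na) = n(e⁻)/1 = 0.1560 mol, i.e. m_theo = 0.1560 × 22.99 = 3.586 g.
Efficiency = m_actual / m_theo = 3.07 / 3.586 = 85.6 %.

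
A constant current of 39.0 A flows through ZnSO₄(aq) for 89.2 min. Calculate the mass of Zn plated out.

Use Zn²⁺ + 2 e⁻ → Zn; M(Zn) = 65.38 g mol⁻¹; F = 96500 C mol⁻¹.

70.7 g

Q = I·t = 39.00 A × 5352.0 s = 208700 C.
n(e⁻) = Q/F = 208700 / 96500 = 2.163 mol.
Zn²⁺ + 2 e⁻ → Zn, so n(Zn) = n(e⁻)/2 = 1.081 mol.
m = n·M = 1.081 × 65.38 = 70.7 g.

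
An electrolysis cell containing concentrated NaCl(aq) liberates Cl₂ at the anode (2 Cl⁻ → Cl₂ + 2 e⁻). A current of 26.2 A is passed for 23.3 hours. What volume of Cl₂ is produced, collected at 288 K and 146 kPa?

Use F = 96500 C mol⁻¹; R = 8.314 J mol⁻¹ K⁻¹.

187 L

Q = I·t = 26.20 A × 83880 s = 2198000 C.
n(e⁻) = Q/F = 2198000 / 96500 = 22.77 mol.
2 electrons are transferred per Cl₂ molecule, so n(Cl₂) = 22.77 / 2 = 11.39 mol.
V = nRT/P = (11.39 × 8.314 × 288) / (146 × 10³ Pa) = 0.187 m³ = 187 L.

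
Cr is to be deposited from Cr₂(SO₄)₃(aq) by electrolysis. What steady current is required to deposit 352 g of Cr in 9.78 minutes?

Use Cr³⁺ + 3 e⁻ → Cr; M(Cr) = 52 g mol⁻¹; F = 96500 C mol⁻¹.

n(Cr) = 352 / 52 = 6.769 mol.
n(e⁻) = 3 × 6.769 = 20.31 mol.
Q = n(e⁻)·F = 20.31 × 96500 = 1960000 C.
I = Q/t = 1960000 / 586.80 s = 3340 A.

3340 A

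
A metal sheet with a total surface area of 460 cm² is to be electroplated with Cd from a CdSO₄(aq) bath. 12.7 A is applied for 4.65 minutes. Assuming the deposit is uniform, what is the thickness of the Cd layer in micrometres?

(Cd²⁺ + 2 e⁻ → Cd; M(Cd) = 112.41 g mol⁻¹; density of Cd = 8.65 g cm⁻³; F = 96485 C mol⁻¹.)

5.19 μm

Q = I·t = 12.70 × 279.00 = 3543 C; n(e⁻) = 0.03672 mol.
n(Cd) = n(e⁻)/2 = 0.01836 mol, so m = 0.01836 × 112.41 = 2.064 g.
Volume = m/ρ = 2.064 / 8.65 = 0.2386 cm³.
Thickness = V/A = 0.2386 / 460 = 5.19 × 10⁻⁴ cm = 5.19 μm.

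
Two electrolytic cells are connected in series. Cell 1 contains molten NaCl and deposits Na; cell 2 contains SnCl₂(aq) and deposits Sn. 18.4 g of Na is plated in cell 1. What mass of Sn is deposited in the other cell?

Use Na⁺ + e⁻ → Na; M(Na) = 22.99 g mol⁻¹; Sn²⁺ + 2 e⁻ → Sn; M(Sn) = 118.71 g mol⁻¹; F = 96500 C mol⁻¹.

47.5 g

n(Na) = 18.4 / 22.99 = 0.8003 mol.
Since Na⁺ + e⁻ → Na, n(e⁻) passed = 1 × 0.8003 = 0.8003 mol.
Cells in series carry the same charge, so the same 0.8003 mol of electrons passes through cell 2.
Sn²⁺ + 2 e⁻ → Sn, so n(Sn) = 0.8003 / 2 = 0.4002 mol.
m(Sn) = 0.4002 × 118.71 = 47.5 g.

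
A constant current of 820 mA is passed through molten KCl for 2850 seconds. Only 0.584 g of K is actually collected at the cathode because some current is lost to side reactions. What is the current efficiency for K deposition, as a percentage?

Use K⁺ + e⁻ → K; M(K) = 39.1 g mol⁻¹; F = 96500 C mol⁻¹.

61.7 %

Q = I·t = 0.8200 × 2850.0 = 2337 C; n(e⁻) = 2337/96500 = 0.02422 mol.
Theoretical n(K) = n(e⁻)/1 = 0.02422 mol, i.e. m_theo = 0.02422 × 39.1 = 0.9469 g.
Efficiency = m_actual / m_theo = 0.584 / 0.9469 = 61.7 %.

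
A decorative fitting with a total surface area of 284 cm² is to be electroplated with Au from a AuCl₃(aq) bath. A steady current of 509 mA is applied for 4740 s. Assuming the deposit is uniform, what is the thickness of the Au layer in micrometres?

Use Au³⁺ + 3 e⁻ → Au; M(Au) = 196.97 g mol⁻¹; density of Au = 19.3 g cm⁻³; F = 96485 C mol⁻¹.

3.00 μm

Q = I·t = 0.5090 × 4740.0 = 2413 C; n(e⁻) = 0.02501 mol.
n(Au) = n(e⁻)/3 = 0.008335 mol, so m = 0.008335 × 196.97 = 1.642 g.
Volume = m/ρ = 1.642 / 19.3 = 0.08507 cm³.
Thickness = V/A = 0.08507 / 284 = 3.00 × 10⁻⁴ cm = 3.00 μm.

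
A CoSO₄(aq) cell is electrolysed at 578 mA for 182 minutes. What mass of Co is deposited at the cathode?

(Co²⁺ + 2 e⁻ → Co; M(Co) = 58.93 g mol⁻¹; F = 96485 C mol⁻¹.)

1.93 g

Q = I·t = 0.5780 A × 10920 s = 6312 C.
n(e⁻) = Q/F = 6312 / 96485 = 0.06542 mol.
Co²⁺ + 2 e⁻ → Co, so n(Co) = n(e⁻)/2 = 0.03271 mol.
m = n·M = 0.03271 × 58.93 = 1.93 g.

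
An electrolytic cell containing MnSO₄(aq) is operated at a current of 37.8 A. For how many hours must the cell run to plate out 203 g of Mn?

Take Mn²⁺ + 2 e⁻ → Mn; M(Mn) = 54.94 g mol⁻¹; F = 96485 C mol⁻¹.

5.24 h

n(Mn) = m/M = 203 / 54.94 = 3.695 mol.
Each Mn atom requires 2 electrons, so n(e⁻) = 2 × 3.695 = 7.390 mol.
Q = n(e⁻)·F = 7.390 × 96485 = 713000 C.
t = Q/I = 713000 / 37.80 A = 18860 s = 5.24 h.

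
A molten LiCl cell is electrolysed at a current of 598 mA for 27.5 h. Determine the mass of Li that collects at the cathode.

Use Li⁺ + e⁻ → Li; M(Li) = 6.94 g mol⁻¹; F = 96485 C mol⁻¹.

Q = I·t = 0.5980 A × 99000 s = 59200 C.
n(e⁻) = Q/F = 59200 / 96485 = 0.6136 mol.
Li⁺ + e⁻ → Li, so n(Li) = n(e⁻)/1 = 0.6136 mol.
m = n·M = 0.6136 × 6.94 = 4.26 g.

4.26 g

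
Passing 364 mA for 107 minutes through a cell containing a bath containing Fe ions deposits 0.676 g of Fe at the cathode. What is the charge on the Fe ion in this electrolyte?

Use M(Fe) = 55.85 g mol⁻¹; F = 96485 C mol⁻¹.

Q = I·t = 0.3640 A × 6420.0 s = 2337 C, so n(e⁻) = 2337/96485 = 0.02422 mol.
n(Fe) deposited = 0.676 / 55.85 = 0.01210 mol.
Electrons per atom = n(e⁻)/n(Fe) = 0.02422 / 0.01210 = 2.00 ≈ 2, so the ion is Fe²⁺.

+2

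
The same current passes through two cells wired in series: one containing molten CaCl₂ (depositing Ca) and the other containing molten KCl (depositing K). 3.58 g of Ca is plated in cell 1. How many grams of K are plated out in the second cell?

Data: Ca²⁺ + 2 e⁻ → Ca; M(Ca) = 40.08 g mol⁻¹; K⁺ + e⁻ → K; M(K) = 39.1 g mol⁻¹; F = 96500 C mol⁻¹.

n(Ca) = 3.58 / 40.08 = 0.08932 mol.
Since Ca²⁺ + 2 e⁻ → Ca, n(e⁻) passed = 2 × 0.08932 = 0.1786 mol.
Cells in series carry the same charge, so the same 0.1786 mol of electrons passes through cell 2.
K⁺ + e⁻ → K, so n(K) = 0.1786 / 1 = 0.1786 mol.
m(K) = 0.1786 × 39.1 = 6.98 g.

6.98 g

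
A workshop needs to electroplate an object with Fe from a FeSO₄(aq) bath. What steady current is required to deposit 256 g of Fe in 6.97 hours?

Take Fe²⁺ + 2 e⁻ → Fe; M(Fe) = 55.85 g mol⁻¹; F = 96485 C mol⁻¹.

35.3 A

n(Fe) = 256 / 55.85 = 4.584 mol.
n(e⁻) = 2 × 4.584 = 9.167 mol.
Q = n(e⁻)·F = 9.167 × 96485 = 884500 C.
I = Q/t = 884500 / 25092 s = 35.3 A.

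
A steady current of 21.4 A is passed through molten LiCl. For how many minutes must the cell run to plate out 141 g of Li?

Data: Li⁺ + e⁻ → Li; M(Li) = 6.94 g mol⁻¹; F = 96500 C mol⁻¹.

n(Li) = m/M = 141 / 6.94 = 20.32 mol.
Each Li atom requires 1 electron, so n(e⁻) = 1 × 20.32 = 20.32 mol.
Q = n(e⁻)·F = 20.32 × 96500 = 1961000 C.
t = Q/I = 1961000 / 21.40 A = 91620 s = 1530 min.

1530 min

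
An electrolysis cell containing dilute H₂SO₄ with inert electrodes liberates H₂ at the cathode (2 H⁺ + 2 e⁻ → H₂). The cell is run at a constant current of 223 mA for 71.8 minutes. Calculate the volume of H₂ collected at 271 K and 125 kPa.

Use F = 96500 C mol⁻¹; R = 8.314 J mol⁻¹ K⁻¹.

Q = I·t = 0.2230 A × 4308.0 s = 960.7 C.
n(e⁻) = Q/F = 960.7 / 96500 = 0.009955 mol.
2 electrons are transferred per H₂ molecule, so n(H₂) = 0.009955 / 2 = 0.004978 mol.
V = nRT/P = (0.004978 × 8.314 × 271) / (125 × 10³ Pa) = 8.97 × 10⁻⁵ m³ = 0.0897 L.

0.0897 L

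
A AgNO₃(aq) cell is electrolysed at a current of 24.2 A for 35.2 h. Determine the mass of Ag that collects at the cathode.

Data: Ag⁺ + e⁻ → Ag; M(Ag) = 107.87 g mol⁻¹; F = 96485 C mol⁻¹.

3430 g

Q = I·t = 24.20 A × 126720 s = 3067000 C.
n(e⁻) = Q/F = 3067000 / 96485 = 31.78 mol.
Ag⁺ + e⁻ → Ag, so n(Ag) = n(e⁻)/1 = 31.78 mol.
m = n·M = 31.78 × 107.87 = 3430 g.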